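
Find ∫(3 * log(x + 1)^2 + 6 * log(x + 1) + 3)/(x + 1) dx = (log(x + 1) + 1)^3 + C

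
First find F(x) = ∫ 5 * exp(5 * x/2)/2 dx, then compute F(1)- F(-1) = -exp(-5/2) + exp(5/2)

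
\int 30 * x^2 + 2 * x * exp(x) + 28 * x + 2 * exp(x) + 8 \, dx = 2*x*(5*x^2 + 7*x + exp(x) + 4) + C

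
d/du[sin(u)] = cos(u)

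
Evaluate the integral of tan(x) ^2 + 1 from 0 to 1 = tan(1)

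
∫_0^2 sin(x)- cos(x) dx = -sin(2) - cos(2) + 1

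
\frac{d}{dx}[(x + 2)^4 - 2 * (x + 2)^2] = 4*x^3 + 24*x^2 + 44*x + 24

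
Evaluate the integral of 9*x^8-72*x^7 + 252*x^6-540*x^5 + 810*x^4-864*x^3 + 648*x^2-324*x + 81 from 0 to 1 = 19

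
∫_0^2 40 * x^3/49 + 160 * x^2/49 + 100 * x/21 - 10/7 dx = 2740/147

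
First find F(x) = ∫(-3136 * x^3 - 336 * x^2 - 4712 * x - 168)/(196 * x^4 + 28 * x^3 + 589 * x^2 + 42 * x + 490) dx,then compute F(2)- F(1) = -4*log(6290) + 4*log(1345)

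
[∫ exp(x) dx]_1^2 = -E + exp(2)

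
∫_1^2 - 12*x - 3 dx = -21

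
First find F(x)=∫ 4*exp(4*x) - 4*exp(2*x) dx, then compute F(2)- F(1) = -(-1 + exp(2))^2 + (-1 + exp(4))^2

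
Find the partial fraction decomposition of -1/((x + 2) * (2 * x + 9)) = 2/(5*(2*x + 9)) - 1/(5*(x + 2))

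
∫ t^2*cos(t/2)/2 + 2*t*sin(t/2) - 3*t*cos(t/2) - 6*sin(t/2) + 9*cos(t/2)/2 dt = (t - 3)^2*sin(t/2) + C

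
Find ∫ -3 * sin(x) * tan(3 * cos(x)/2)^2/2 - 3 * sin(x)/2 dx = tan(3*cos(x)/2) + C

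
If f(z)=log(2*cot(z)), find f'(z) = -2/sin(2*z)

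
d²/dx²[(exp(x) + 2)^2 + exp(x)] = 4*exp(2*x) + 5*exp(x)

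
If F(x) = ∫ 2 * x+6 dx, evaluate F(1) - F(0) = 7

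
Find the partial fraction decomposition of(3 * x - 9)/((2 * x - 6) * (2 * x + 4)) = 3/(4*(x + 2))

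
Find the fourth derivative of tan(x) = 24*tan(x)^5 + 40*tan(x)^3 + 16*tan(x)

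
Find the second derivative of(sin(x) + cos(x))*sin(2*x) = -18*sqrt(2)*sin(x)^2*cos(x + pi/4) - 14*sin(x) + 4*cos(x)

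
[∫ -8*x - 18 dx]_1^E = -(4 + 2*E)^2 - 2*E + 38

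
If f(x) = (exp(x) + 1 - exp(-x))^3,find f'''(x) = (27*exp(6*x) + 24*exp(5*x) - 24*exp(x) + 27)*exp(-3*x)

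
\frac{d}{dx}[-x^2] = -2*x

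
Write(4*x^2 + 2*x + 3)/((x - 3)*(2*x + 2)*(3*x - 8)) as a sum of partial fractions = -331/(22*(3*x - 8)) + 5/(88*(x + 1)) + 45/(8*(x - 3))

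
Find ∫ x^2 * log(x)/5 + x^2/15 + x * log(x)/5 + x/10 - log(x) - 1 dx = x*(2*x^2 + 3*x - 30)*log(x)/30 + C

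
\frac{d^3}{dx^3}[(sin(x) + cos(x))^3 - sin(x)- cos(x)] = -sqrt(2)*(27*sin(3*x + pi/4) + cos(x + pi/4))/2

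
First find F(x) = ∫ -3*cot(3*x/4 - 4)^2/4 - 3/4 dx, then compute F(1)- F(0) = -cot(13/4) + cot(4)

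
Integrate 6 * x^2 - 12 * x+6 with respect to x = 2*x^3 - 6*x^2 + 6*x + C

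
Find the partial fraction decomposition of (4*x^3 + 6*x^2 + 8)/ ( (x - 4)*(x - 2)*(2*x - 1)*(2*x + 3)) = -8/(77*(2*x + 3)) + 10/(21*(2*x - 1)) - 32/(21*(x - 2)) + 180/(77*(x - 4))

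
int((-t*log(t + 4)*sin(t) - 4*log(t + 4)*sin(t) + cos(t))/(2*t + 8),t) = log(t + 4)*cos(t)/2 + C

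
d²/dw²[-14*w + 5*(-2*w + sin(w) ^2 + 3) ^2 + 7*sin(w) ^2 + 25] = -40*w*cos(2*w) - 20*(1 - cos(2*w))^2 - 40*sin(2*w) + 44*cos(2*w) + 70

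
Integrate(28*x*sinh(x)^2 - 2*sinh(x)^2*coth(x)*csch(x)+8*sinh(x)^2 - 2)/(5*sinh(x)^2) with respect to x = 14*x^2/5 + 8*x/5 + 2/(5*tanh(x)) + 2/(5*sinh(x)) + C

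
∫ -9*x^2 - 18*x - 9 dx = -3*x^3 - 9*x^2 - 9*x + C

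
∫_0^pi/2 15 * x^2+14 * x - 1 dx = 3 + (-3 + 5*pi/2)*(1 + pi/2)^2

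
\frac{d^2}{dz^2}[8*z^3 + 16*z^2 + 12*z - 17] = 48*z + 32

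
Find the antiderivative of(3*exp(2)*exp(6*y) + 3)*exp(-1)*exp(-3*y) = 2*sinh(3*y + 1) + C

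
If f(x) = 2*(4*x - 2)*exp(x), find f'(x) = 8*x*exp(x) + 4*exp(x)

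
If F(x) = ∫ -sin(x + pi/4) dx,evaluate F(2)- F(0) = cos(pi/4 + 2) - sqrt(2)/2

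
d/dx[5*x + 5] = 5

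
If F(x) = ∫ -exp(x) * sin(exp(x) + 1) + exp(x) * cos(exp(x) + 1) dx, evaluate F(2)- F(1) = sqrt(2)*(sin(pi/4 + 1 + exp(2)) - sin(pi/4 + 1 + E))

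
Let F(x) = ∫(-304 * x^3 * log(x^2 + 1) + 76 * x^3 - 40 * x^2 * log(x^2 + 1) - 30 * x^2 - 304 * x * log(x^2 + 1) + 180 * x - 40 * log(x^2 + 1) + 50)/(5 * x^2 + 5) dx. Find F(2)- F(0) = 172 - 788*log(5)/5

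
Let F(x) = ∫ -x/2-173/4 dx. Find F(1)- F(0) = -87/2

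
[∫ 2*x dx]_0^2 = 4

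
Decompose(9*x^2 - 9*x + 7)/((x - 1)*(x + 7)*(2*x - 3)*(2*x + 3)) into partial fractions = 163/(330*(2*x + 3)) + 55/(102*(2*x - 3)) - 511/(1496*(x + 7)) - 7/(40*(x - 1))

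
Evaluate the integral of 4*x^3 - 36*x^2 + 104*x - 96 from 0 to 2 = -64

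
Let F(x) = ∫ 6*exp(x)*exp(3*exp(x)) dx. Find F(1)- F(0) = -2*exp(3) + 2*exp(3*E)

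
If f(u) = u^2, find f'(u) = 2*u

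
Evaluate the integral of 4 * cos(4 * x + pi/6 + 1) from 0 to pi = 0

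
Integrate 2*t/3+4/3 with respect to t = t^2/3 + 4*t/3 + C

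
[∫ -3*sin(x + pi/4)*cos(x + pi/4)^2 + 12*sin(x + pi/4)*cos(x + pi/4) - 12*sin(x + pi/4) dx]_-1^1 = (-2 + cos(pi/4 + 1))^3 - (-2 + sin(pi/4 + 1))^3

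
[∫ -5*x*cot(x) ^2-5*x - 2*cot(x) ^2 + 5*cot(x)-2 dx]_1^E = (2 + 5*E)*cot(E) - 7*cot(1)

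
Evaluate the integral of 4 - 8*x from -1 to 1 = 8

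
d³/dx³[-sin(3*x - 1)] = 27*cos(3*x - 1)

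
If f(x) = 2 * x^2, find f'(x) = 4*x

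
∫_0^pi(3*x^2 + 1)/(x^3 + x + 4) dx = -log(4) + log(pi + 4 + pi^3)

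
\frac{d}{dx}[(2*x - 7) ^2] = 8*x - 28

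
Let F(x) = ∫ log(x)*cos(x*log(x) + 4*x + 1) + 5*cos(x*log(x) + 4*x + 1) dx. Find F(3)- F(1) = sin(3*log(3) + 13) - sin(5)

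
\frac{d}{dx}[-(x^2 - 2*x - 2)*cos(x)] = x^2*sin(x) - 2*x*sin(x) - 2*x*cos(x) - 2*sin(x) + 2*cos(x)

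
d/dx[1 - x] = -1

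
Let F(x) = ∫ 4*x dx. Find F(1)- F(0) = 2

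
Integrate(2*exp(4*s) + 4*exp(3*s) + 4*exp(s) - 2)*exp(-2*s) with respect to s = ((exp(s) + 2)*exp(s) - 1)^2*exp(-2*s) + C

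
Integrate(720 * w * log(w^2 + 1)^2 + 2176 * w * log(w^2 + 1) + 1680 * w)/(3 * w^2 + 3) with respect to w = 8*(15*log(w^2 + 1)^2 + 68*log(w^2 + 1) + 105)*log(w^2 + 1)/3 + C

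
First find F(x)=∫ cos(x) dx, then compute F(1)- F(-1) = 2*sin(1)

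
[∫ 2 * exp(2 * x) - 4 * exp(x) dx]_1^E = -(-2 + E)^2 + (-2 + exp(E))^2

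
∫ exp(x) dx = exp(x) + C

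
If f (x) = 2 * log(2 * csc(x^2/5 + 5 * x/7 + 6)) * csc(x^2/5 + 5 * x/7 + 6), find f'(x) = -2*(14*x*log(1/sin(x^2/5 + 5*x/7 + 6)) + 14*x*log(2) + 14*x + 25*log(1/sin(x^2/5 + 5*x/7 + 6)) + 25*log(2) + 25)*cos(x^2/5 + 5*x/7 + 6)/(35*sin(x^2/5 + 5*x/7 + 6)^2)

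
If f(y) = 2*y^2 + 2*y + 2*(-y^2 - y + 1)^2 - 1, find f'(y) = 8*y^3 + 12*y^2 - 2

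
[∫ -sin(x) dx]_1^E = cos(E) - cos(1)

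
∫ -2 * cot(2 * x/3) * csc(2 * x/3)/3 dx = csc(2*x/3) + C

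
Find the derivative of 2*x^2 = 4*x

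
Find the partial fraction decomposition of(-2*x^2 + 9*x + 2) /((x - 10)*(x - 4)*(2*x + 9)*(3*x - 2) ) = 24/(1085*(3*x - 2)) + 632/(15283*(2*x + 9)) - 1/(170*(x - 4)) - 9/(406*(x - 10))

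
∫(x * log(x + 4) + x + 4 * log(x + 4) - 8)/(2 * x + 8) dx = (x - 8)*log(x + 4)/2 + C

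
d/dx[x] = 1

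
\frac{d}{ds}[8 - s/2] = -1/2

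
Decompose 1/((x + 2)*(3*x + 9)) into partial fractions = -1/(3*(x + 3)) + 1/(3*(x + 2))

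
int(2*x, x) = x^2 + C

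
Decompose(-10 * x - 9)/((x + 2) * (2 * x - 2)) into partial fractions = -11/(6*(x + 2)) - 19/(6*(x - 1))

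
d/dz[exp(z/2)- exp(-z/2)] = (exp(z) + 1)*exp(-z/2)/2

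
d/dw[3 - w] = -1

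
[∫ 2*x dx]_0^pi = pi^2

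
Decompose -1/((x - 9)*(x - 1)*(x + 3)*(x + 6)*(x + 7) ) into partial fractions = -1/(512*(x + 7)) + 1/(315*(x + 6)) - 1/(576*(x + 3)) + 1/(1792*(x - 1)) - 1/(23040*(x - 9))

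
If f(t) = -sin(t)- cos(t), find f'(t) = sin(t) - cos(t)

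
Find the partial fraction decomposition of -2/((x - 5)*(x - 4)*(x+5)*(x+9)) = 1/(364*(x + 9)) - 1/(180*(x + 5)) + 2/(117*(x - 4)) - 1/(70*(x - 5))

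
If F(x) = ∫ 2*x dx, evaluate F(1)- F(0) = 1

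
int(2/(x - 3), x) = 2*log(x - 3) + C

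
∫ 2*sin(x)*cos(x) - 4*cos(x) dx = (sin(x) - 2)^2 + C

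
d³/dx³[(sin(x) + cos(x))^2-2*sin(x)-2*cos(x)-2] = -8*cos(2*x) + 2*sqrt(2)*cos(x + pi/4)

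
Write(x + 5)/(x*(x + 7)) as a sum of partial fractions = 2/(7*(x + 7)) + 5/(7*x)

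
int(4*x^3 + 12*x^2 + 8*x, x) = x^4 + 4*x^3 + 4*x^2 + C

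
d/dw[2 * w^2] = 4*w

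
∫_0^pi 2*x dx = pi^2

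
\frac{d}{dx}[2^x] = 2^x*log(2)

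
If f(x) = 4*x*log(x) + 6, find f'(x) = 4*log(x) + 4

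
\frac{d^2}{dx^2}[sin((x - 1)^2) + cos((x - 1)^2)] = -4*sqrt(2)*x^2*sin(x^2 - 2*x + pi/4 + 1) + 8*sqrt(2)*x*sin(x^2 - 2*x + pi/4 + 1) - 6*sin(x^2 - 2*x + 1) - 2*cos(x^2 - 2*x + 1)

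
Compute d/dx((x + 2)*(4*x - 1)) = 8*x + 7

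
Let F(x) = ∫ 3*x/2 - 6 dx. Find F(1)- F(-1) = -12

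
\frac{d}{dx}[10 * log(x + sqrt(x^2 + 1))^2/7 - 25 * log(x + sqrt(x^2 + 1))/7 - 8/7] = (20*x*log(x + sqrt(x^2 + 1)) - 25*x + 20*sqrt(x^2 + 1)*log(x + sqrt(x^2 + 1)) - 25*sqrt(x^2 + 1))/(7*x^2 + 7*x*sqrt(x^2 + 1) + 7)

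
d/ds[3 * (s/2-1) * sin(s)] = 3*s*cos(s)/2 + 3*sin(s)/2 - 3*cos(s)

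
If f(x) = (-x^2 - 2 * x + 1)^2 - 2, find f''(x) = 12*x^2 + 24*x + 4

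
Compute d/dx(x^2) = 2*x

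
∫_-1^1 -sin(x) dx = 0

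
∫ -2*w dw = -w^2 + C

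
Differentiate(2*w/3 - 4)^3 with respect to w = 8*w^2/9 - 32*w/3 + 32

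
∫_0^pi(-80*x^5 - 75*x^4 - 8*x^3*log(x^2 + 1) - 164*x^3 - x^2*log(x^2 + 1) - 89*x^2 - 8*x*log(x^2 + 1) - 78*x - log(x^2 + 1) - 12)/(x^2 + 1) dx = (-4*pi^2 - pi - 1)*(log(1 + pi^2) + 7 + 5*pi + 5*pi^2) + 7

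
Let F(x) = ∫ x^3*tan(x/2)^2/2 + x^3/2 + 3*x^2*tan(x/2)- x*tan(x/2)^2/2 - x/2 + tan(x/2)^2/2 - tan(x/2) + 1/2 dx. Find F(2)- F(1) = -tan(1/2) + 7*tan(1)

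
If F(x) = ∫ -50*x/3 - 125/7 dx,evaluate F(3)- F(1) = -2150/21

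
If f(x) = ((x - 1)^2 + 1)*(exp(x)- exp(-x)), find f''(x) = (x^2*exp(2*x) - x^2 + 2*x*exp(2*x) + 6*x - 8)*exp(-x)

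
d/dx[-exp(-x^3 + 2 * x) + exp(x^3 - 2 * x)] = 3*x^2*exp(-x^3 + 2*x) + 3*x^2*exp(x^3 - 2*x) - 2*exp(-x^3 + 2*x) - 2*exp(x^3 - 2*x)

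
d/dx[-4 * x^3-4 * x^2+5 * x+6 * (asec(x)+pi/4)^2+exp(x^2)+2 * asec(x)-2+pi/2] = (-12*x^4*sqrt(1 - 1/x^2) + 2*x^3*sqrt(1 - 1/x^2)*exp(x^2) - 8*x^3*sqrt(1 - 1/x^2) + 5*x^2*sqrt(1 - 1/x^2) + 12*asec(x) + 2 + 3*pi)/(x^2*sqrt(1 - 1/x^2))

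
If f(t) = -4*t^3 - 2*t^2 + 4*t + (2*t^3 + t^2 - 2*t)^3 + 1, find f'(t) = 72*t^8 + 96*t^7 - 126*t^6 - 138*t^5 + 90*t^4 + 48*t^3 - 36*t^2 - 4*t + 4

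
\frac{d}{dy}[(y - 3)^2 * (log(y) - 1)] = (2*y^2*log(y) - y^2 - 6*y*log(y) + 9)/y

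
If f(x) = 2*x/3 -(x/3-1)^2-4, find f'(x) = 4/3 - 2*x/9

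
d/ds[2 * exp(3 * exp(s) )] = 6*exp(s + 3*exp(s))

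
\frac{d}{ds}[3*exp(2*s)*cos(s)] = 3*(-sin(s) + 2*cos(s))*exp(2*s)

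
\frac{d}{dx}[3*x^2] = 6*x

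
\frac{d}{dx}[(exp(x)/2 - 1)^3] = 3*exp(3*x)/8 - 3*exp(2*x)/2 + 3*exp(x)/2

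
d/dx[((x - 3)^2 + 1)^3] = 6*x^5 - 90*x^4 + 552*x^3 - 1728*x^2 + 2760*x - 1800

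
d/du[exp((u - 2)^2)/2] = u*exp(u^2 - 4*u + 4) - 2*exp(u^2 - 4*u + 4)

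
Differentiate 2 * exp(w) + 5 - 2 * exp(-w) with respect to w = (2*exp(2*w) + 2)*exp(-w)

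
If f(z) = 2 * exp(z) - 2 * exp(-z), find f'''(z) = (2*exp(2*z) + 2)*exp(-z)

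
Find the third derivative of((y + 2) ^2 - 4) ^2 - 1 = 24*y + 48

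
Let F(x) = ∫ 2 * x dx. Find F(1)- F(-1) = 0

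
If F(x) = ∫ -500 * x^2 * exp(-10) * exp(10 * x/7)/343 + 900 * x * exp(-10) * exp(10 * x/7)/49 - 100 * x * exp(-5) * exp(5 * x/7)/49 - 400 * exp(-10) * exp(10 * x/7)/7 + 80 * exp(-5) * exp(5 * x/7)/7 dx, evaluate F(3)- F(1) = -120*exp(-30/7)/7 - 800*exp(-40/7)/49 + 1800*exp(-60/7)/49 + 80*exp(-20/7)/7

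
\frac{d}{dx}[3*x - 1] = 3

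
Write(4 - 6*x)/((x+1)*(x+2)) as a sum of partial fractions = -16/(x + 2) + 10/(x + 1)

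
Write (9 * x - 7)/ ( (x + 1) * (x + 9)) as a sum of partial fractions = 11/(x + 9) - 2/(x + 1)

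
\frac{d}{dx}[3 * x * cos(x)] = -3*x*sin(x) + 3*cos(x)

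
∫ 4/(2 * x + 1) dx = 2*log(4*x + 2) + C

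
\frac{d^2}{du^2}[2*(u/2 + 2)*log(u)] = (u - 4)/u^2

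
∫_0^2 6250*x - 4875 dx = 2750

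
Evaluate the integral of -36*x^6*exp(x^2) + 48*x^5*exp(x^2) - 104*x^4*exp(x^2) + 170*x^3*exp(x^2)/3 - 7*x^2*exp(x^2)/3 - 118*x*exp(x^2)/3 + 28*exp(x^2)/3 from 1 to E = (-7*E/3 + 2*exp(2) + 6*exp(3))*(-3*exp(2) - 4 + 5*E)*exp(exp(2)) + 34*E/3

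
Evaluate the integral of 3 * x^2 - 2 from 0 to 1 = -1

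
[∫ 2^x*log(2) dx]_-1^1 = 3/2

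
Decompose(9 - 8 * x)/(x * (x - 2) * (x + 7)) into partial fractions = 65/(63*(x + 7)) - 7/(18*(x - 2)) - 9/(14*x)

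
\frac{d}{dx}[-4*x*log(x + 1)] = (-4*x*log(x + 1) - 4*x - 4*log(x + 1))/(x + 1)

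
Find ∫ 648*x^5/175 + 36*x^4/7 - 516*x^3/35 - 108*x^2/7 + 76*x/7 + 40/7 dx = 108*x^6/175 + 36*x^5/35 - 129*x^4/35 - 36*x^3/7 + 38*x^2/7 + 40*x/7 + C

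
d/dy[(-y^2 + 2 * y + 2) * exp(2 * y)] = -2*y^2*exp(2*y) + 2*y*exp(2*y) + 6*exp(2*y)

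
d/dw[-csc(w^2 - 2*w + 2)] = 4*(w - 1)*cos(w^2 - 2*w + 2)/(1 - cos(2*w^2 - 4*w + 4))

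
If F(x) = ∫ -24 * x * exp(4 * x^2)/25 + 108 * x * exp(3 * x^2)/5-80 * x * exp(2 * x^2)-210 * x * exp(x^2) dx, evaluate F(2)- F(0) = -3*(-3*exp(4) - 5 + exp(8)/5)^2 - 15*exp(4) + 4913/25 + exp(8)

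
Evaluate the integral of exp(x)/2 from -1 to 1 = -exp(-1)/2 + E/2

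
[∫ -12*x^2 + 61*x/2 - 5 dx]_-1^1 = -18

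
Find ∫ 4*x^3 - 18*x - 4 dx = x^4 - 9*x^2 - 4*x + C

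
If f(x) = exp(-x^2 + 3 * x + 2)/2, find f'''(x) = -4*x^3*exp(-x^2 + 3*x + 2) + 18*x^2*exp(-x^2 + 3*x + 2) - 21*x*exp(-x^2 + 3*x + 2) + 9*exp(-x^2 + 3*x + 2)/2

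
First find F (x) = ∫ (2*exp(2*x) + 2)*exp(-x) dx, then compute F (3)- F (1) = -2*E - 2*exp(-3) + 2*exp(-1) + 2*exp(3)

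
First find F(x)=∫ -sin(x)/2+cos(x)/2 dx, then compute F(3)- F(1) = cos(3)/2 - sin(1)/2 - cos(1)/2 + sin(3)/2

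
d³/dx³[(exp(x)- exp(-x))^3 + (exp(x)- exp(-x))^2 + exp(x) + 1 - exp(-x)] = (27*exp(6*x) + 8*exp(5*x) - 2*exp(4*x) - 2*exp(2*x) - 8*exp(x) + 27)*exp(-3*x)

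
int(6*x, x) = 3*x^2 + C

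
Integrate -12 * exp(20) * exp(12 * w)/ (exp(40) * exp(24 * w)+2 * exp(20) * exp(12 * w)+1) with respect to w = 1/(exp(12*w + 20) + 1) + C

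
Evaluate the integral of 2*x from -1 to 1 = 0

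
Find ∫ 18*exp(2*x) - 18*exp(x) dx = 9*(1 - exp(x))^2 + C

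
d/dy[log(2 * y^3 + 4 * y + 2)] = (3*y^2 + 2)/(y^3 + 2*y + 1)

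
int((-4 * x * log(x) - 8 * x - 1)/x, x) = -(4*x + 1)*(log(x) + 1) + C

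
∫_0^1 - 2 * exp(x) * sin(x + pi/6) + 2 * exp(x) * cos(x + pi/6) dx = -sqrt(3) + 2*E*cos(pi/6 + 1)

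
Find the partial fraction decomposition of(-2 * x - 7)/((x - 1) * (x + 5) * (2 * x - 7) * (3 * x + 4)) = -117/(2233*(3*x + 4)) - 112/(2465*(2*x - 7)) - 1/(374*(x + 5)) + 3/(70*(x - 1))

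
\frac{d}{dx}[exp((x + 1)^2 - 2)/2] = x*exp(x^2 + 2*x - 1) + exp(x^2 + 2*x - 1)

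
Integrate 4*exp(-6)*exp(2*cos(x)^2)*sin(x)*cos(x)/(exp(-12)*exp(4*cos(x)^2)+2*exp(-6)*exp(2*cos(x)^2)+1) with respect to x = 1/(exp(cos(2*x) - 5) + 1) + C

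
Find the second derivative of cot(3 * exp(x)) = 3*(6*exp(x)*cos(3*exp(x))/sin(3*exp(x)) - 1)*exp(x)/sin(3*exp(x))^2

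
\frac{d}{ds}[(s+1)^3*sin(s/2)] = (s + 1)^2*(s*cos(s/2)/2 + 3*sin(s/2) + cos(s/2)/2)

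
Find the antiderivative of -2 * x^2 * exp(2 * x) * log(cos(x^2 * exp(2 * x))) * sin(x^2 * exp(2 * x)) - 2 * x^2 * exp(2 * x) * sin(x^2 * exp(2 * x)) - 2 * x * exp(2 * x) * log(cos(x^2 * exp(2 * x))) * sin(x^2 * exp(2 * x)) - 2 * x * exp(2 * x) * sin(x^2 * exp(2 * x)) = log(cos(x^2*exp(2*x)))*cos(x^2*exp(2*x)) + C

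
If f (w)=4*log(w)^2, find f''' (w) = (16*log(w) - 24)/w^3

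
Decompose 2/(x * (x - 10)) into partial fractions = 1/(5*(x - 10)) - 1/(5*x)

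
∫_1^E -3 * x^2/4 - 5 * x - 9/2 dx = (E/4 + 2)*(-exp(2) - 2*E - 2) + 45/4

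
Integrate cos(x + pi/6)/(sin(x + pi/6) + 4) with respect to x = log(sin(x + pi/6) + 4) + C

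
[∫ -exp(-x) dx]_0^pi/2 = -1 + exp(-pi/2)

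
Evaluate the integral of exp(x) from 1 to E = -E + exp(E)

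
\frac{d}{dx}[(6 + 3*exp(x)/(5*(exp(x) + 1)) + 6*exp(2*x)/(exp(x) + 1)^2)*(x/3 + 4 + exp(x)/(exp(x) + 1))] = (21*x*exp(3*x) + 22*x*exp(2*x) + x*exp(x) + 21*exp(4*x) + 441*exp(3*x) + 403*exp(2*x) + 83*exp(x) + 10)/(5*exp(4*x) + 20*exp(3*x) + 30*exp(2*x) + 20*exp(x) + 5)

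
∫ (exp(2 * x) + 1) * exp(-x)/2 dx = sinh(x) + C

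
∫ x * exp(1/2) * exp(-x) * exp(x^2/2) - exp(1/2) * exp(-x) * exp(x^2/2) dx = exp((x - 1)^2/2) + C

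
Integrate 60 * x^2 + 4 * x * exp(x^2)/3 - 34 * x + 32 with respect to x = 20*x^3 - 17*x^2 + 32*x + 2*exp(x^2)/3 + C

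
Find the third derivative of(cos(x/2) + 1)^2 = sin(x/2)/4 + sin(x)/2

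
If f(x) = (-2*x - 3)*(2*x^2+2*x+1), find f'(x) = -12*x^2 - 20*x - 8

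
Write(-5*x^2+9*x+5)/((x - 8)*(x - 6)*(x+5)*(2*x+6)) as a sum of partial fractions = 15/(52*(x + 5)) - 67/(396*(x + 3)) + 11/(36*(x - 6)) - 243/(572*(x - 8))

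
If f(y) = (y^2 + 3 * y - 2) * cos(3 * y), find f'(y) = -3*y^2*sin(3*y) - 9*y*sin(3*y) + 2*y*cos(3*y) + 6*sin(3*y) + 3*cos(3*y)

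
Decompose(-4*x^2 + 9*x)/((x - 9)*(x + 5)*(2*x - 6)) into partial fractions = -145/(224*(x + 5)) + 3/(32*(x - 3)) - 81/(56*(x - 9))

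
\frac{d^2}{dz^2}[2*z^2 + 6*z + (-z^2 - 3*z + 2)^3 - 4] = -30*z^4 - 180*z^3 - 252*z^2 + 54*z + 88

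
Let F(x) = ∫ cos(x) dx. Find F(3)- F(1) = -sin(1) + sin(3)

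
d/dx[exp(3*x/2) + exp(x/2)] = 3*exp(3*x/2)/2 + exp(x/2)/2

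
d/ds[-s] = -1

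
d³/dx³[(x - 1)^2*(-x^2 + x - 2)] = 18 - 24*x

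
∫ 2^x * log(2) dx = 2^x + C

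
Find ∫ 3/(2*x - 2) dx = 3*log(x - 1)/2 + C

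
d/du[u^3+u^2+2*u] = 3*u^2 + 2*u + 2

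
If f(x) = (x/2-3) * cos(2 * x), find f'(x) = -x*sin(2*x) + 6*sin(2*x) + cos(2*x)/2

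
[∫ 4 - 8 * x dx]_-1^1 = 8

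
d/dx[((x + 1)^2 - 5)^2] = 4*x^3 + 12*x^2 - 8*x - 16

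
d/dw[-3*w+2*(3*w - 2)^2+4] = 36*w - 27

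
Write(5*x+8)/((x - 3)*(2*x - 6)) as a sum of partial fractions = 5/(2*(x - 3)) + 23/(2*(x - 3)^2)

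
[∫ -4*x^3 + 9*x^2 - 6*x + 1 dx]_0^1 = 0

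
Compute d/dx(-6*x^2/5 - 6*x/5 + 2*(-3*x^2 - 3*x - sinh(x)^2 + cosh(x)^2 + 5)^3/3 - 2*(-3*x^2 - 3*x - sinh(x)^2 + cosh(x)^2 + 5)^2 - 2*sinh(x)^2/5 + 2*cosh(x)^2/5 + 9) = -108*x^5 - 270*x^4 + 144*x^3 + 486*x^2 - 552*x/5 - 726/5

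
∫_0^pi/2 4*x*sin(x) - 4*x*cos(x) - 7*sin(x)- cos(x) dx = -2*pi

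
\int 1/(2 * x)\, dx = log(3*x)/2 + C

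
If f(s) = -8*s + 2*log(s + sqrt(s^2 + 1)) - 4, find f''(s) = (-4*s^3 - 4*s^2*sqrt(s^2 + 1) - 2*s)/(2*s^5 + 2*s^4*sqrt(s^2 + 1) + 4*s^3 + 3*s^2*sqrt(s^2 + 1) + 2*s + sqrt(s^2 + 1))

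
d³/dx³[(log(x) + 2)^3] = (6*log(x)^2 + 6*log(x) - 6)/x^3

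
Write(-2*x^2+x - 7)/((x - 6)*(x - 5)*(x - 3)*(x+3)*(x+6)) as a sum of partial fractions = -85/(3564*(x + 6)) + 7/(324*(x + 3)) - 11/(162*(x - 3)) + 13/(44*(x - 5)) - 73/(324*(x - 6))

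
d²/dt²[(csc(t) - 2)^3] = 3*(-4 + 8/sin(t) + 5/sin(t)^2 - 12/sin(t)^3 + 4/sin(t)^4)/sin(t)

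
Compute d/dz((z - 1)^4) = 4*z^3 - 12*z^2 + 12*z - 4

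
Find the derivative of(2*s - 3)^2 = 8*s - 12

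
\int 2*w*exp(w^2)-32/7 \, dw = -32*w/7 + exp(w^2) + C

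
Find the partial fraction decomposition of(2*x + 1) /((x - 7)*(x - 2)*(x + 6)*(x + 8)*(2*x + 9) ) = -128/(6279*(2*x + 9)) - 1/(140*(x + 8)) + 11/(624*(x + 6)) - 1/(1040*(x - 2)) + 1/(1495*(x - 7))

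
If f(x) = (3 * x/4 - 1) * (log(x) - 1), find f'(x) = (3*x*log(x) - 4)/(4*x)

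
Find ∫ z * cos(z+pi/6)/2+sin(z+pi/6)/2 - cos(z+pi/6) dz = (z/2 - 1)*sin(z + pi/6) + C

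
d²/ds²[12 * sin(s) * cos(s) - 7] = -24*sin(2*s)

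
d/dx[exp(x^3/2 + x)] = 3*x^2*exp(x^3/2 + x)/2 + exp(x^3/2 + x)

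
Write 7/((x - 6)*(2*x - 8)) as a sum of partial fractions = -7/(4*(x - 4)) + 7/(4*(x - 6))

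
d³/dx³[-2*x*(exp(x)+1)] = -2*x*exp(x) - 6*exp(x)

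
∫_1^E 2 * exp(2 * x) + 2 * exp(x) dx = -2*exp(E) - (2 + E)^2 + 2*E + (2 + exp(E))^2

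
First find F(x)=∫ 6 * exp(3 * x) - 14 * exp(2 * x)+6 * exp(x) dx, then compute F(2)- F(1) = -(-1 + exp(2))^2 - 2*exp(2) - 2*(-1 + E)^3 + (-1 + E)^2 + 2*E + 2*(-1 + exp(2))^3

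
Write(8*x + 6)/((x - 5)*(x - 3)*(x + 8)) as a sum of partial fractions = -58/(143*(x + 8)) - 15/(11*(x - 3)) + 23/(13*(x - 5))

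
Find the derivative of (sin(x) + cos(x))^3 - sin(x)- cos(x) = sqrt(2)*(3*sin(3*x + pi/4) + cos(x + pi/4))/2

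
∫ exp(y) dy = exp(y) + C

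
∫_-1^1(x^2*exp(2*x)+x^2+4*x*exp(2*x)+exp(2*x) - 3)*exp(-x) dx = 0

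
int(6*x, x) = 3*x^2 + C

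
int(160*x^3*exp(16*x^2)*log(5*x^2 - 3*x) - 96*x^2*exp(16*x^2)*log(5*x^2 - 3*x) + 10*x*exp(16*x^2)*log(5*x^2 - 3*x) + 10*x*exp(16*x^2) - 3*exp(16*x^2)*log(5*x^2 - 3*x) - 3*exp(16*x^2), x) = x*(5*x - 3)*exp(16*x^2)*log(x*(5*x - 3)) + C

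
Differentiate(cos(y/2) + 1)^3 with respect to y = 3*sin(y/2)^3/2 - 3*sin(y/2) - 3*sin(y)/2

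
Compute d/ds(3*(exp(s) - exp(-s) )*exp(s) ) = 6*exp(2*s)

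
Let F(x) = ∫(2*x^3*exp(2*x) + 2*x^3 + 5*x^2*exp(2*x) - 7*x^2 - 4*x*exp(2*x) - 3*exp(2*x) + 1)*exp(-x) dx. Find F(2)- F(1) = -7*exp(-2) - 2*exp(-1) + 2*E + 7*exp(2)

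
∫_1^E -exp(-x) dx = -exp(-1) + exp(-E)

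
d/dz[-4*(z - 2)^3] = -12*z^2 + 48*z - 48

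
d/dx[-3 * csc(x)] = 3*cot(x)*csc(x)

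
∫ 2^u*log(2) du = 2^u + C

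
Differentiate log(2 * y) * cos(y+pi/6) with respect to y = (-y*log(y)*sin(y + pi/6) - y*log(2)*sin(y + pi/6) + cos(y + pi/6))/y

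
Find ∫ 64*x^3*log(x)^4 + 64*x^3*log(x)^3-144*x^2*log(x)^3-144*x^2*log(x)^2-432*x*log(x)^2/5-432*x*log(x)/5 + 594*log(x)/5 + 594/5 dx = 2*x*(40*x^3*log(x)^3 - 120*x^2*log(x)^2 - 108*x*log(x) + 297)*log(x)/5 + C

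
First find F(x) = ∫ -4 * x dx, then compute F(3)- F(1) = -16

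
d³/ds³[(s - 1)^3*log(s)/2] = (6*s^3*log(s) + 11*s^3 - 6*s^2 - 3*s - 2)/(2*s^3)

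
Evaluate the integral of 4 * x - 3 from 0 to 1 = -1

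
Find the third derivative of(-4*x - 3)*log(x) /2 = (2*x - 3)/x^3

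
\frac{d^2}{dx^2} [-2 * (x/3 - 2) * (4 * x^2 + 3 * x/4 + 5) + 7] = 31 - 16*x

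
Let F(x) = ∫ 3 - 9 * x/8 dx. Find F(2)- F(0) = 15/4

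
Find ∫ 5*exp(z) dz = 5*exp(z) + C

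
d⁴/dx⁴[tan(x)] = 24*tan(x)^5 + 40*tan(x)^3 + 16*tan(x)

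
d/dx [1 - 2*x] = -2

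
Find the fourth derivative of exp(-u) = exp(-u)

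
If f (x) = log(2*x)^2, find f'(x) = (2*log(x) + 2*log(2))/x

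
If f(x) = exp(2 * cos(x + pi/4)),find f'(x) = -2*exp(2*cos(x + pi/4))*sin(x + pi/4)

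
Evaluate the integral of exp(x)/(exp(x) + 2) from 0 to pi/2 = -log(3) + log(2 + exp(pi/2))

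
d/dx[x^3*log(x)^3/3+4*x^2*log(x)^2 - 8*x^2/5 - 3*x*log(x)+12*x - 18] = x^2*log(x)^3 + x^2*log(x)^2 + 8*x*log(x)^2 + 8*x*log(x) - 16*x/5 - 3*log(x) + 9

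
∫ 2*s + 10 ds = s^2 + 10*s + C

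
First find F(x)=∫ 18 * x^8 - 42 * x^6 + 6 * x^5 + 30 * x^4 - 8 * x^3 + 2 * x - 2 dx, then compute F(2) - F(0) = 480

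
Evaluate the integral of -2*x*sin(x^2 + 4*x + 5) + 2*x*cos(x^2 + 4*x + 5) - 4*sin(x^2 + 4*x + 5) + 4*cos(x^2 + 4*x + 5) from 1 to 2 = sin(17) + cos(17) - sin(10) - cos(10)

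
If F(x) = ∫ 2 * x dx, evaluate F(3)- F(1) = 8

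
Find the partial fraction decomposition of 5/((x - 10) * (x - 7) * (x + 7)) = 5/(238*(x + 7)) - 5/(42*(x - 7)) + 5/(51*(x - 10))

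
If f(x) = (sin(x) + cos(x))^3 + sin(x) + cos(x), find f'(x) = sqrt(2)*(3*sin(3*x + pi/4) + 5*cos(x + pi/4))/2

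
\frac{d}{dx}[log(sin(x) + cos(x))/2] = 1/(2*tan(x + pi/4))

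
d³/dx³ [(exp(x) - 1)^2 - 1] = 8*exp(2*x) - 2*exp(x)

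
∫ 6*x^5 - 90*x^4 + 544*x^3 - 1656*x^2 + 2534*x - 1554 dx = x^6 - 18*x^5 + 136*x^4 - 552*x^3 + 1267*x^2 - 1554*x + C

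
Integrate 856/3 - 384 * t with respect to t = -192*t^2 + 856*t/3 + C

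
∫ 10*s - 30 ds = 5*s^2 - 30*s + C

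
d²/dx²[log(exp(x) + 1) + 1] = exp(x)/(exp(2*x) + 2*exp(x) + 1)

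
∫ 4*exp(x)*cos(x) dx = 2*sqrt(2)*exp(x)*sin(x + pi/4) + C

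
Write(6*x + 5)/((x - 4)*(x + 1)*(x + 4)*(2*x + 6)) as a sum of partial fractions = 19/(48*(x + 4)) - 13/(28*(x + 3)) + 1/(60*(x + 1)) + 29/(560*(x - 4))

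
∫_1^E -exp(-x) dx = -exp(-1) + exp(-E)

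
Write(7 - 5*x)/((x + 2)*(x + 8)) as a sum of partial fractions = -47/(6*(x + 8)) + 17/(6*(x + 2))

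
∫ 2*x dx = x^2 + C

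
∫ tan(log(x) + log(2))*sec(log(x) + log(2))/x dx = sec(log(2*x)) + C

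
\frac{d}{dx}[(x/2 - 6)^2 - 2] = x/2 - 6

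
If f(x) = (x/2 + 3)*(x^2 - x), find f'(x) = 3*x^2/2 + 5*x - 3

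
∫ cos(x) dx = sin(x) + C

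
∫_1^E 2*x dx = -1 + exp(2)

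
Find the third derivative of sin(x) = -cos(x)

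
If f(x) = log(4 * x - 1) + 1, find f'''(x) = 128/(64*x^3 - 48*x^2 + 12*x - 1)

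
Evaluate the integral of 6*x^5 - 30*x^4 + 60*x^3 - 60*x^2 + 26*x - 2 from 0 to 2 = 0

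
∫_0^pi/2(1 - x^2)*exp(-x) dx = -1 + (1 + pi/2)^2*exp(-pi/2)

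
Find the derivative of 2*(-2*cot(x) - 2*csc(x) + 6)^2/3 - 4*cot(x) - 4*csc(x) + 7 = 4*(5*cos(x) + 5 - 4*cos(x)^2/(3*sin(x)) - 8*cos(x)/(3*sin(x)) - 4/(3*sin(x)))/sin(x)^2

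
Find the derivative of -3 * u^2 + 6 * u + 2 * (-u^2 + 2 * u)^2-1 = 8*u^3 - 24*u^2 + 10*u + 6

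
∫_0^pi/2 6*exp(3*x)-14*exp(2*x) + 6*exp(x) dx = -(-1 + exp(pi/2))^2 - 2*exp(pi/2) + 2 + 2*(-1 + exp(pi/2))^3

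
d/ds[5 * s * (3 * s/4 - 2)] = 15*s/2 - 10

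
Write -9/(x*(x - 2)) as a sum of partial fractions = -9/(2*(x - 2)) + 9/(2*x)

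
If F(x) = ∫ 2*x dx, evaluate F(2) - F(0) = 4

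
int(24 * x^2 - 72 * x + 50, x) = 8*x^3 - 36*x^2 + 50*x + C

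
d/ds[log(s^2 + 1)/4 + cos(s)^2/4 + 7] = (-s^2*sin(2*s)/2 + s - sin(2*s)/2)/(2*s^2 + 2)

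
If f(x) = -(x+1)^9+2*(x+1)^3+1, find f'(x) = -9*x^8 - 72*x^7 - 252*x^6 - 504*x^5 - 630*x^4 - 504*x^3 - 246*x^2 - 60*x - 3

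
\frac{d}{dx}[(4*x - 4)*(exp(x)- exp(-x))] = (4*x*exp(2*x) + 4*x - 8)*exp(-x)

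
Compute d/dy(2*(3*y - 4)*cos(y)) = -6*y*sin(y) + 8*sin(y) + 6*cos(y)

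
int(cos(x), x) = sin(x) + C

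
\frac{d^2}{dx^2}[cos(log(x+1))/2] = -sqrt(2)*cos(log(x + 1) + pi/4)/(2*x^2 + 4*x + 2)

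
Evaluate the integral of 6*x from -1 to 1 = 0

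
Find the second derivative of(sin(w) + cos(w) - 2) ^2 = -4*sin(2*w) + 4*sqrt(2)*sin(w + pi/4)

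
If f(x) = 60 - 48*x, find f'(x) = -48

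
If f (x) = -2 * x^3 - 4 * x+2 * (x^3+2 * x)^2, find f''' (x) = 240*x^3 + 192*x - 12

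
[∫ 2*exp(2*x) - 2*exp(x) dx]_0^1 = (-1 + E)^2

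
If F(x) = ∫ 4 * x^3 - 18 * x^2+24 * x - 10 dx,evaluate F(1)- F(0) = -3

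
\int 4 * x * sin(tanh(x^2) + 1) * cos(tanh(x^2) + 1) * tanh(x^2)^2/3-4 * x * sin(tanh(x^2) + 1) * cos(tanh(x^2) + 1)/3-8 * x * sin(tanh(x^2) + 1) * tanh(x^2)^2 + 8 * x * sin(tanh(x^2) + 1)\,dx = (cos(tanh(x^2) + 1) - 12)*cos(tanh(x^2) + 1)/3 + C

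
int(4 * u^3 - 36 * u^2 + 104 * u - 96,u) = u^4 - 12*u^3 + 52*u^2 - 96*u + C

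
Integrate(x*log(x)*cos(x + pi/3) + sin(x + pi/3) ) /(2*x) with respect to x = log(x)*sin(x + pi/3)/2 + C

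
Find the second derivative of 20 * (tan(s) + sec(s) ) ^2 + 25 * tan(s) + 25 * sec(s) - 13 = 5*(184*sin(s) + 20*sin(2*s) - 8*sin(3*s) + 25*cos(s) + 48*cos(2*s)*tan(s)^2 - 16*cos(2*s) - 5*cos(3*s) + 48*tan(s)^2 + 80)/(cos(2*s) + 1)^2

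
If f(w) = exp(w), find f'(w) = exp(w)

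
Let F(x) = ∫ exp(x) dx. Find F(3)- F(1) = -E + exp(3)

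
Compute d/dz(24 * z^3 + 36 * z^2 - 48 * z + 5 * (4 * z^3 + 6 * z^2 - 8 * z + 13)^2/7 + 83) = 480*z^5/7 + 1200*z^4/7 - 80*z^3 + 624*z^2/7 + 2704*z/7 - 1376/7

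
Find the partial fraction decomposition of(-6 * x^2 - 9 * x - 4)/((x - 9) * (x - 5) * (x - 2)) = -46/(21*(x - 2)) + 199/(12*(x - 5)) - 571/(28*(x - 9))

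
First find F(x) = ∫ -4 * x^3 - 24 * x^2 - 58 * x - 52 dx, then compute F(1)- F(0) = -90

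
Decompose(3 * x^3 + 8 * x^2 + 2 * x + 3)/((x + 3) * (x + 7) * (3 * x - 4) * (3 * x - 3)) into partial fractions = 243/(325*(3*x - 4)) + 27/(100*(x + 7)) - 1/(52*(x + 3)) - 1/(6*(x - 1))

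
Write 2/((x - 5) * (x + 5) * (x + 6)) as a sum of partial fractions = 2/(11*(x + 6)) - 1/(5*(x + 5)) + 1/(55*(x - 5))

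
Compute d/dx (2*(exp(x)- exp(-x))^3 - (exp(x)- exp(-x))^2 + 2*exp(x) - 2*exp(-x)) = (6*exp(6*x) - 2*exp(5*x) - 4*exp(4*x) - 4*exp(2*x) + 2*exp(x) + 6)*exp(-3*x)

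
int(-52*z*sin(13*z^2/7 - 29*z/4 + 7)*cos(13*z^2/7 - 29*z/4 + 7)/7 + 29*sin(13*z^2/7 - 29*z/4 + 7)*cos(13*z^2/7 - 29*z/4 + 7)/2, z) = cos(13*z^2/7 - 29*z/4 + 7)^2 + C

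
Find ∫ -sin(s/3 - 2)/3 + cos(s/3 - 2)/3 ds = sqrt(2)*cos(-s/3 + pi/4 + 2) + C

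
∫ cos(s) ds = sin(s) + C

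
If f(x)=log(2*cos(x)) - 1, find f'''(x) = -2*sin(x)/cos(x)^3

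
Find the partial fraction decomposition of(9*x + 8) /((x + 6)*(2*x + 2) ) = 23/(5*(x + 6)) - 1/(10*(x + 1))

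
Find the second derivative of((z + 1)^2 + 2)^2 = 12*z^2 + 24*z + 20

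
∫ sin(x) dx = -cos(x) + C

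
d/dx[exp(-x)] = -exp(-x)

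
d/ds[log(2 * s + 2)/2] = 1/(2*s + 2)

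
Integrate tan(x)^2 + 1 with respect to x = tan(x) + C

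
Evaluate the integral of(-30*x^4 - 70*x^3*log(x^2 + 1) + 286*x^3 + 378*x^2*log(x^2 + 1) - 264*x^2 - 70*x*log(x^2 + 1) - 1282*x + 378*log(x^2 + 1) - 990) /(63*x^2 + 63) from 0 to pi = -26 + (-2 + 2*pi/7 + log(1 + pi^2))*(-5*(-2 + pi/3)^2 - 2*pi/3 + 7)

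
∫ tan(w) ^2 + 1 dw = tan(w) + C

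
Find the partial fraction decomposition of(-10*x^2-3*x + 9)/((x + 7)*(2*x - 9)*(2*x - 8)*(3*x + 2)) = 177/(16492*(3*x + 2)) - 36/(31*(2*x - 9)) + 10/(209*(x + 7)) + 163/(308*(x - 4))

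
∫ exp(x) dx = exp(x) + C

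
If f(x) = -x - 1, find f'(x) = -1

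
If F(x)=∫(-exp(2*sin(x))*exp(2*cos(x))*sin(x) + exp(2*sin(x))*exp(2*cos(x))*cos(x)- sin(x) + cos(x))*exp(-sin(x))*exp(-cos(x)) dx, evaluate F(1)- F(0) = -E - exp(-sin(1) - cos(1)) + exp(-1) + exp(cos(1) + sin(1))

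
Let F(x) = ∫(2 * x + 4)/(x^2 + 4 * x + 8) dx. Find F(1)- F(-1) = -log(5) + log(13)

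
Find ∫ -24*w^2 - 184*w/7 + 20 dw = -8*w^3 - 92*w^2/7 + 20*w + C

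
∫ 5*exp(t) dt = 5*exp(t) + C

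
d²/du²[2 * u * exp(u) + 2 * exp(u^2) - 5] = 8*u^2*exp(u^2) + 2*u*exp(u) + 4*exp(u) + 4*exp(u^2)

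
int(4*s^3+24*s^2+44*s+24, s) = s^4 + 8*s^3 + 22*s^2 + 24*s + C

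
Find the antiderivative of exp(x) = exp(x) + C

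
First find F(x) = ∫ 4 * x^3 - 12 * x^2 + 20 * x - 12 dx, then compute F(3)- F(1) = 32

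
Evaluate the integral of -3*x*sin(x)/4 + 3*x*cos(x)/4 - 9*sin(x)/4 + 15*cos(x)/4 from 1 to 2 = 3*sqrt(2)*(-5*sin(pi/4 + 1) + 6*sin(pi/4 + 2))/4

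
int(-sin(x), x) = cos(x) + C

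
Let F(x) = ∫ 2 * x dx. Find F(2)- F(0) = 4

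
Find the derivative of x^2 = 2*x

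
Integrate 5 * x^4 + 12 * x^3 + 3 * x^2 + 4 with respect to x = x^5 + 3*x^4 + x^3 + 4*x + C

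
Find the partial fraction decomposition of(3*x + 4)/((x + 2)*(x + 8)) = 10/(3*(x + 8)) - 1/(3*(x + 2))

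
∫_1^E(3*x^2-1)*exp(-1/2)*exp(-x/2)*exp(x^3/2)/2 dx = -exp(-1/2) + exp(-E/2 - 1/2 + exp(3)/2)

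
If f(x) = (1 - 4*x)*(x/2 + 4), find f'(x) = -4*x - 31/2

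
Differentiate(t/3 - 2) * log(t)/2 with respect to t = (t*log(t) + t - 6)/(6*t)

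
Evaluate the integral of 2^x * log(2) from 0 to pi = -1 + 2^pi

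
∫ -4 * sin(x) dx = 4*cos(x) + C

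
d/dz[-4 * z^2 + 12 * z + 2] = 12 - 8*z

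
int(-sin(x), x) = cos(x) + C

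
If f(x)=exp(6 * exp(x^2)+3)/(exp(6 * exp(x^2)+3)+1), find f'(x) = 12*x*exp(x^2 + 6*exp(x^2) + 3)/(exp(6)*exp(12*exp(x^2)) + 2*exp(3)*exp(6*exp(x^2)) + 1)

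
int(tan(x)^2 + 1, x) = tan(x) + C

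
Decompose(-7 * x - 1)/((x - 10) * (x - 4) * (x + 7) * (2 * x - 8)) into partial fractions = -24/(2057*(x + 7)) + 607/(8712*(x - 4)) + 29/(132*(x - 4)^2) - 71/(1224*(x - 10))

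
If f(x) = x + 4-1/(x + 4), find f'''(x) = 6/(x^4 + 16*x^3 + 96*x^2 + 256*x + 256)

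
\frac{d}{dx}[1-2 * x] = -2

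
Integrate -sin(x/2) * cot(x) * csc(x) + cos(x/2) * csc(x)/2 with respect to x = 1/(2*cos(x/2)) + C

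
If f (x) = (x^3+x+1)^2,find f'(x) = 6*x^5 + 8*x^3 + 6*x^2 + 2*x + 2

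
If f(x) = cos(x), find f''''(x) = cos(x)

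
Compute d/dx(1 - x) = -1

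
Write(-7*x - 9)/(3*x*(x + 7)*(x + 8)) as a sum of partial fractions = 47/(24*(x + 8)) - 40/(21*(x + 7)) - 3/(56*x)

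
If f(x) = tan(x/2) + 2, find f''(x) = sin(x/2)/(2*cos(x/2)^3)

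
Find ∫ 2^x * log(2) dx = 2^x + C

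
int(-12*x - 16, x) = -6*x^2 - 16*x + C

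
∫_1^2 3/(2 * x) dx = 3*log(2)/2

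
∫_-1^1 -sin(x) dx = 0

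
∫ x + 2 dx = x^2/2 + 2*x + C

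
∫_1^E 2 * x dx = -1 + exp(2)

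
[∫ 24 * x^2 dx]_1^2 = 56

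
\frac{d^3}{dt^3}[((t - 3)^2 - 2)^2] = 24*t - 72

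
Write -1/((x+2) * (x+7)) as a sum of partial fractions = 1/(5*(x + 7)) - 1/(5*(x + 2))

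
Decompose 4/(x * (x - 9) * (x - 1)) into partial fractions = -1/(2*(x - 1)) + 1/(18*(x - 9)) + 4/(9*x)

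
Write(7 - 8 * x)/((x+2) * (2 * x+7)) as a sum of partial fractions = -70/(3*(2*x + 7)) + 23/(3*(x + 2))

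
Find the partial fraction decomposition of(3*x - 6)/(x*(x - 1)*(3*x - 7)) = 9/(28*(3*x - 7)) + 3/(4*(x - 1)) - 6/(7*x)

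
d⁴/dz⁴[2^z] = 2^z*log(2)^4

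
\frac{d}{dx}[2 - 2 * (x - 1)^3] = -6*x^2 + 12*x - 6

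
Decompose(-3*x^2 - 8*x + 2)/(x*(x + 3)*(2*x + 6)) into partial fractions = -29/(18*(x + 3)) + 1/(6*(x + 3)^2) + 1/(9*x)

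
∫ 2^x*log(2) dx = 2^x + C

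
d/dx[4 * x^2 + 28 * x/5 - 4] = 8*x + 28/5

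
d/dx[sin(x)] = cos(x)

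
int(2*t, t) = t^2 + C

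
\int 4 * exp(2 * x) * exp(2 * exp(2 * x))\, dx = exp(2*exp(2*x)) + C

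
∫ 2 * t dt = t^2 + C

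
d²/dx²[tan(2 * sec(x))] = 2*(-4*sin(2/cos(x))/(cos(x)*cos(2/cos(x))) + 4*sin(2/cos(x))/(cos(x)^3*cos(2/cos(x))) - 1 + 2/cos(x)^2)/(cos(x)*cos(2/cos(x))^2)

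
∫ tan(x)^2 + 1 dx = tan(x) + C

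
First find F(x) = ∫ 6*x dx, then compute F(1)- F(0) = 3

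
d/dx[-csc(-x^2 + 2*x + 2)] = 4*(1 - x)*cos(-x^2 + 2*x + 2)/(1 - cos(2*(-x^2 + 2*x + 2)))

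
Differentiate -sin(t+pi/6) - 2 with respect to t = -cos(t + pi/6)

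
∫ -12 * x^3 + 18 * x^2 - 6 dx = -3*x^4 + 6*x^3 - 6*x + C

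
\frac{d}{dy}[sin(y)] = cos(y)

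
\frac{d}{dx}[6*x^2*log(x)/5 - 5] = 12*x*log(x)/5 + 6*x/5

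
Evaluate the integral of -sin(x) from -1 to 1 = 0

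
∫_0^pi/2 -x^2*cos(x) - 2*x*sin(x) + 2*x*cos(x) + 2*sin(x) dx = 1 - (-1 + pi/2)^2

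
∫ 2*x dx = x^2 + C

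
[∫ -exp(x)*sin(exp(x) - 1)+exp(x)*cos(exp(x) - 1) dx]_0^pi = sqrt(2)*cos(-exp(pi) + pi/4 + 1) - 1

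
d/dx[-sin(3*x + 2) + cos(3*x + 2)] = -3*sqrt(2)*sin(3*x + pi/4 + 2)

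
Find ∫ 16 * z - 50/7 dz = 8*z^2 - 50*z/7 + C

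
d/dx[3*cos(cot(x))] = 3*sin(1/tan(x))/sin(x)^2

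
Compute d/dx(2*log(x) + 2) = 2/x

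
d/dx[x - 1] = 1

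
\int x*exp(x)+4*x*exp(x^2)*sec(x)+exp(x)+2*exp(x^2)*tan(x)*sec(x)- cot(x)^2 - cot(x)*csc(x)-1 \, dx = x*exp(x) + 2*exp(x^2)*sec(x) + cot(x) + csc(x) + C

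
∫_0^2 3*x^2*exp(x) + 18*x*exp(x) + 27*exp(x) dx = -15 + 51*exp(2)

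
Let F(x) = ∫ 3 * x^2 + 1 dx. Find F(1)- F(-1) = 4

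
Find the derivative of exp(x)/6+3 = exp(x)/6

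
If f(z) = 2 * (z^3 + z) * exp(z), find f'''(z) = 2*z^3*exp(z) + 18*z^2*exp(z) + 38*z*exp(z) + 18*exp(z)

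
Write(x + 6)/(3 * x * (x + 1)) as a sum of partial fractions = -5/(3*(x + 1)) + 2/x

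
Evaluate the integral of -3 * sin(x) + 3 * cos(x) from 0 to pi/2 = 0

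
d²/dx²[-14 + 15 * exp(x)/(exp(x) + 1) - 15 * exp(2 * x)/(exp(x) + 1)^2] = (15*exp(3*x) - 60*exp(2*x) + 15*exp(x))/(exp(4*x) + 4*exp(3*x) + 6*exp(2*x) + 4*exp(x) + 1)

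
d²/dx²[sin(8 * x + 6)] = -64*sin(8*x + 6)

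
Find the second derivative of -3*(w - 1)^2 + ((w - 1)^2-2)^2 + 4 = 12*w^2 - 24*w - 2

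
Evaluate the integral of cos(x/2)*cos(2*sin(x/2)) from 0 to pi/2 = sin(sqrt(2))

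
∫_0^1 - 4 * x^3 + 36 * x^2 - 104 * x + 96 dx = 55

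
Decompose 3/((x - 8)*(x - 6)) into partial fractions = -3/(2*(x - 6)) + 3/(2*(x - 8))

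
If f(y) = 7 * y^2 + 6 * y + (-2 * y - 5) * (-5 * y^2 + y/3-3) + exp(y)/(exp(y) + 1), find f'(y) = (90*y^2*exp(2*y) + 180*y^2*exp(y) + 90*y^2 + 188*y*exp(2*y) + 376*y*exp(y) + 188*y + 31*exp(2*y) + 65*exp(y) + 31)/(3*exp(2*y) + 6*exp(y) + 3)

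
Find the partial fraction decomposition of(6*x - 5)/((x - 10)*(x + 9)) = 59/(19*(x + 9)) + 55/(19*(x - 10))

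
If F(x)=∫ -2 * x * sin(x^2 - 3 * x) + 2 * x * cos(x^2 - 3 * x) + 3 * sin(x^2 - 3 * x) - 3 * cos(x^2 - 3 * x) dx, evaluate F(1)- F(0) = -1 - sin(2) + cos(2)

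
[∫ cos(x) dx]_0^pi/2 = 1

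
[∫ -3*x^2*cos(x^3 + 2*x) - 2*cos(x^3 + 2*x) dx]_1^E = -sin(2*E + exp(3)) + sin(3)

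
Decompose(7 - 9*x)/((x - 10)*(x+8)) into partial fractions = -79/(18*(x + 8)) - 83/(18*(x - 10))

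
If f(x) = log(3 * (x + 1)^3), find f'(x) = 3/(x + 1)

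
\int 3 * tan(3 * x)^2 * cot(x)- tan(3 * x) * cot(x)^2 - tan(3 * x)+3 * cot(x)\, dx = tan(3*x)*cot(x) + C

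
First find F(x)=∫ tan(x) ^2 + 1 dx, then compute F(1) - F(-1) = 2*tan(1)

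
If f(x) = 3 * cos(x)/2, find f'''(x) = 3*sin(x)/2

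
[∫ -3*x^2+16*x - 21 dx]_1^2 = -4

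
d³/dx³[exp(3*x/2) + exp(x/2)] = 27*exp(3*x/2)/8 + exp(x/2)/8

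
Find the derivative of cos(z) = -sin(z)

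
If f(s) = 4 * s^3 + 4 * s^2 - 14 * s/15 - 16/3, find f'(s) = 12*s^2 + 8*s - 14/15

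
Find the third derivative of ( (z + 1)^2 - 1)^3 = 120*z^3 + 360*z^2 + 288*z + 48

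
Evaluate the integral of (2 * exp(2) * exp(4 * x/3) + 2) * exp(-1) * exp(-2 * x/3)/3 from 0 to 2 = -E - exp(-7/3) + exp(-1) + exp(7/3)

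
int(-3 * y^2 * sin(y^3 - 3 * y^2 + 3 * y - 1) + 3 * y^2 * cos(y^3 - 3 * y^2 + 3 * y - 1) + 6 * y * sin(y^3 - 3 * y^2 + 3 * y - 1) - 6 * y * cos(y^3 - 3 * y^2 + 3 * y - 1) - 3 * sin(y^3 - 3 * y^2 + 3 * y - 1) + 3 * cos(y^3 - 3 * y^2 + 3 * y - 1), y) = sin((y - 1)^3) + cos((y - 1)^3) + C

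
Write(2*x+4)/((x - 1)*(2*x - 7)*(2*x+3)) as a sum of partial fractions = 1/(25*(2*x + 3)) + 11/(25*(2*x - 7)) - 6/(25*(x - 1))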